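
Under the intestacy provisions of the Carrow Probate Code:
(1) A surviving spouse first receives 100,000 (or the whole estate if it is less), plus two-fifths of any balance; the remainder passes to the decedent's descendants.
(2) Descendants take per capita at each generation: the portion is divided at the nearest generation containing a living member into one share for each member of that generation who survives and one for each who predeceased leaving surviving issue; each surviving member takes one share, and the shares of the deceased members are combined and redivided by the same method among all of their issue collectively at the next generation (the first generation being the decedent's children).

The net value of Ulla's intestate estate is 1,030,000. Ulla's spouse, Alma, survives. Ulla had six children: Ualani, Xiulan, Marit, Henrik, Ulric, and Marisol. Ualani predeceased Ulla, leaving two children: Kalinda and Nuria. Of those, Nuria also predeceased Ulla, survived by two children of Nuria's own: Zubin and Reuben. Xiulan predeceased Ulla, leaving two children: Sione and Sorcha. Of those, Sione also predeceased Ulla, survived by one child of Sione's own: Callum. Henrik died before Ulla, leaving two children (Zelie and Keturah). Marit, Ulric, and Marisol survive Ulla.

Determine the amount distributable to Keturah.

Keturah receives 46,500.

Alma first takes 100,000, leaving a balance of 930,000. Alma then takes two-fifths of the balance (372,000), for a total of 472,000. The remaining 558,000 passes to the descendants.
The descendants' portion (558,000) is divided at the children's generation into 6 shares of 93,000. Marit, Ulric, and Marisol each take 93,000. The 3 shares of the deceased (Ualani, Xiulan, and Henrik) are combined into a pool of 279,000.
That pool (279,000) is divided at the grandchildren's generation into 6 shares of 46,500. Kalinda, Sorcha, Zelie, and Keturah each take 46,500. The 2 shares of the deceased (Nuria and Sione) are combined into a pool of 93,000.
That pool (93,000) is divided at the great-grandchildren's generation equally among Zubin, Reuben, and Callum: 31,000 each.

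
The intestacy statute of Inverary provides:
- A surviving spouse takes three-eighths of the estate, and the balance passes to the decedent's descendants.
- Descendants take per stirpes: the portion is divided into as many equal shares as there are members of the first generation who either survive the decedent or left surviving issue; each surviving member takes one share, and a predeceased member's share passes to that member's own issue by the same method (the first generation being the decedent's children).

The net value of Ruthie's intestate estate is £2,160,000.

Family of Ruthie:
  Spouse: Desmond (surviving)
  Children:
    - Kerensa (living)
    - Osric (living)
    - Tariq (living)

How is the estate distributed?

Desmond takes three-eighths of £2,160,000 = £810,000. The remaining £1,350,000 passes to the descendants.
The descendants' portion (£1,350,000) is divided into 3 shares of £450,000: Kerensa, Osric, and Tariq each take £450,000.

Desmond: £810,000; Kerensa: £450,000; Osric: £450,000; Tariq: £450,000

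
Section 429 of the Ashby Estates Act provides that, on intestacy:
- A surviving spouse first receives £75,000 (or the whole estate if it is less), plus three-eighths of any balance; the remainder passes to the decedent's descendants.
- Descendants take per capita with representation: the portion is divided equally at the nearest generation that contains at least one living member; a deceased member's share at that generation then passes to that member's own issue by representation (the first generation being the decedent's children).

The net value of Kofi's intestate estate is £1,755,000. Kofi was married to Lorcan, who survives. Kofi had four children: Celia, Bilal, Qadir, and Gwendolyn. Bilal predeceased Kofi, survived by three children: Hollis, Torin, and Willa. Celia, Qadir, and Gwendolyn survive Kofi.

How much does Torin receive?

Torin receives £87,500.

Lorcan first takes £75,000, leaving a balance of £1,680,000. Lorcan then takes three-eighths of the balance (£630,000), for a total of £705,000. The remaining £1,050,000 passes to the descendants.
The descendants' portion (£1,050,000) is divided into 4 shares of £262,500: Celia, Qadir, and Gwendolyn each take £262,500; Bilal's £262,500 share passes to Bilal's issue.
Bilal's share (£262,500) is divided into 3 shares of £87,500: Hollis, Torin, and Willa each take £87,500.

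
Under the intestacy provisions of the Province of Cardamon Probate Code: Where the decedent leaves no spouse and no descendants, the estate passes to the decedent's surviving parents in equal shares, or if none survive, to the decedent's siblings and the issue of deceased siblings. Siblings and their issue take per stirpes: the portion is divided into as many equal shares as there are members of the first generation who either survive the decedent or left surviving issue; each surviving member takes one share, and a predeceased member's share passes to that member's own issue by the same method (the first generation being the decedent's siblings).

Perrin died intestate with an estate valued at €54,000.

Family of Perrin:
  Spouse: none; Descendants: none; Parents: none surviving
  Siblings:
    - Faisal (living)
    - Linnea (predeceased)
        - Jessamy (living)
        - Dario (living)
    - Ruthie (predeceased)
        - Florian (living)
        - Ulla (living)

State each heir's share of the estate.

The entire €54,000 passes to the siblings and their issue.
That amount (€54,000) is divided into 3 shares of €18,000: Faisal takes €18,000; Linnea's €18,000 share passes to Linnea's issue; Ruthie's €18,000 share passes to Ruthie's issue.
Linnea's share (€18,000) is divided into 2 shares of €9,000: Jessamy and Dario each take €9,000.
Ruthie's share (€18,000) is divided into 2 shares of €9,000: Florian and Ulla each take €9,000.

Faisal: €18,000; Jessamy: €9,000; Dario: €9,000; Florian: €9,000; Ulla: €9,000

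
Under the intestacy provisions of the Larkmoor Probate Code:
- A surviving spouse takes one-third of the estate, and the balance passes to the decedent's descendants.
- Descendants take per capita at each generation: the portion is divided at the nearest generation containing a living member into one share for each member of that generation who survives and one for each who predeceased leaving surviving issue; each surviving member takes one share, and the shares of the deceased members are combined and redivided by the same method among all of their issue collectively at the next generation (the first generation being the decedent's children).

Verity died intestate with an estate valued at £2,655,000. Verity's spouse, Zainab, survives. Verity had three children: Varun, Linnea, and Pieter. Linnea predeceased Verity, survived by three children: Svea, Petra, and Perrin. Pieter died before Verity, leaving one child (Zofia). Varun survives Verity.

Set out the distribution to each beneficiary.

Zainab: £885,000; Varun: £590,000; Svea: £295,000; Petra: £295,000; Perrin: £295,000; Zofia: £295,000

Zainab takes one-third of £2,655,000 = £885,000. The remaining £1,770,000 passes to the descendants.
The descendants' portion (£1,770,000) is divided at the children's generation into 3 shares of £590,000. Varun takes £590,000. The 2 shares of the deceased (Linnea and Pieter) are combined into a pool of £1,180,000.
That pool (£1,180,000) is divided at the grandchildren's generation equally among Svea, Petra, Perrin, and Zofia: £295,000 each.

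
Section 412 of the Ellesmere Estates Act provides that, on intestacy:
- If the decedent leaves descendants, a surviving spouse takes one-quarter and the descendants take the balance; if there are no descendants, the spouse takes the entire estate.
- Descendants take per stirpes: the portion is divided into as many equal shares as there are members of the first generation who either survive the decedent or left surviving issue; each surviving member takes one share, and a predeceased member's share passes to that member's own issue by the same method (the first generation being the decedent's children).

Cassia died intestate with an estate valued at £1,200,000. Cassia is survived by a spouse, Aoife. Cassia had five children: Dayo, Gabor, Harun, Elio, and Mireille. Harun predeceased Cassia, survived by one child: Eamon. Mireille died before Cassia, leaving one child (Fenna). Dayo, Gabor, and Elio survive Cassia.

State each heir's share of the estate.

Aoife: £300,000; Dayo: £180,000; Gabor: £180,000; Eamon: £180,000; Elio: £180,000; Fenna: £180,000

Aoife takes one-quarter of £1,200,000 = £300,000. The remaining £900,000 passes to the descendants.
The descendants' portion (£900,000) is divided into 5 shares of £180,000: Dayo, Gabor, and Elio each take £180,000; Harun's £180,000 share passes to Harun's issue; Mireille's £180,000 share passes to Mireille's issue.
Harun's share (£180,000) passes entirely to Eamon.
Mireille's share (£180,000) passes entirely to Fenna.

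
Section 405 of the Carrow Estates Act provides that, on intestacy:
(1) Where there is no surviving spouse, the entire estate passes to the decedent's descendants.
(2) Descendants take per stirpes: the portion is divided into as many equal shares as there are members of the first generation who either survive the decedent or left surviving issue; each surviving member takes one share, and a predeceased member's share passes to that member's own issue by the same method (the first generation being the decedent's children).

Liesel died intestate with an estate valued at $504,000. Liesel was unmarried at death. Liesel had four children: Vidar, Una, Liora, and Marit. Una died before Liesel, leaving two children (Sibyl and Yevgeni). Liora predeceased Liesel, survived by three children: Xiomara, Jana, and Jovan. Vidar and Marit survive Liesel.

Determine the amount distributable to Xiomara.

Xiomara receives $42,000.

The entire $504,000 passes to the descendants.
That amount ($504,000) is divided into 4 shares of $126,000: Vidar and Marit each take $126,000; Una's $126,000 share passes to Una's issue; Liora's $126,000 share passes to Liora's issue.
Una's share ($126,000) is divided into 2 shares of $63,000: Sibyl and Yevgeni each take $63,000.
Liora's share ($126,000) is divided into 3 shares of $42,000: Xiomara, Jana, and Jovan each take $42,000.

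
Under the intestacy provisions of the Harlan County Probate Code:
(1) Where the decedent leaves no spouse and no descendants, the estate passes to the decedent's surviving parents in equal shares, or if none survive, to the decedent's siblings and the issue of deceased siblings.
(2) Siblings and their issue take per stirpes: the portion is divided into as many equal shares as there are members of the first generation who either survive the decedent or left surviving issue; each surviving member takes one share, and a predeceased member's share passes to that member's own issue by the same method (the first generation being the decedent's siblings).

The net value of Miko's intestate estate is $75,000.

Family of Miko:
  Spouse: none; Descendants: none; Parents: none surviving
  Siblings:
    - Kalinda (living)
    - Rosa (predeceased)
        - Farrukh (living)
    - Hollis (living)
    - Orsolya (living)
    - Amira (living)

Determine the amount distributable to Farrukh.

Farrukh receives $15,000.

The entire $75,000 passes to the siblings and their issue.
That amount ($75,000) is divided into 5 shares of $15,000: Kalinda, Hollis, Orsolya, and Amira each take $15,000; Rosa's $15,000 share passes to Rosa's issue.
Rosa's share ($15,000) passes entirely to Farrukh.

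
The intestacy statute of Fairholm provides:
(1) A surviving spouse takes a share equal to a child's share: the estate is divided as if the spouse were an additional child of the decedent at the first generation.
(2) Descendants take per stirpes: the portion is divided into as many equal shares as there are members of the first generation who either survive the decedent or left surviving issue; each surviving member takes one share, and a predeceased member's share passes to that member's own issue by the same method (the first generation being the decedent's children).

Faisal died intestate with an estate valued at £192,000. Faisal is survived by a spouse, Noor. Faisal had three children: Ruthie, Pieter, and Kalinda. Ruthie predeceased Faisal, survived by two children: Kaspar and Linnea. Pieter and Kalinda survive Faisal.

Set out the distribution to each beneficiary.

Noor: £48,000; Kaspar: £24,000; Linnea: £24,000; Pieter: £48,000; Kalinda: £48,000

The spouse counts as an additional share at the children's level, so there are 4 primary shares of £48,000. Noor takes one such share (£48,000).
The children's combined portion (£144,000) is divided into 3 shares of £48,000: Pieter and Kalinda each take £48,000; Ruthie's £48,000 share passes to Ruthie's issue.
Ruthie's share (£48,000) is divided into 2 shares of £24,000: Kaspar and Linnea each take £24,000.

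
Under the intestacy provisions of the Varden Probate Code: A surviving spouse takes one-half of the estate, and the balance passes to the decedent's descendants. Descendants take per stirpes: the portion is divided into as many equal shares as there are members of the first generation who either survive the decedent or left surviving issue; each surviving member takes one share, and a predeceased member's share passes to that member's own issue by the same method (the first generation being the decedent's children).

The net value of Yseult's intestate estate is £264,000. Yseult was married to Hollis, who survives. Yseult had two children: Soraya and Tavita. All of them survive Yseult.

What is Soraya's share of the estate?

Soraya receives £66,000.

Hollis takes one-half of £264,000 = £132,000. The remaining £132,000 passes to the descendants.
The descendants' portion (£132,000) is divided into 2 shares of £66,000: Soraya and Tavita each take £66,000.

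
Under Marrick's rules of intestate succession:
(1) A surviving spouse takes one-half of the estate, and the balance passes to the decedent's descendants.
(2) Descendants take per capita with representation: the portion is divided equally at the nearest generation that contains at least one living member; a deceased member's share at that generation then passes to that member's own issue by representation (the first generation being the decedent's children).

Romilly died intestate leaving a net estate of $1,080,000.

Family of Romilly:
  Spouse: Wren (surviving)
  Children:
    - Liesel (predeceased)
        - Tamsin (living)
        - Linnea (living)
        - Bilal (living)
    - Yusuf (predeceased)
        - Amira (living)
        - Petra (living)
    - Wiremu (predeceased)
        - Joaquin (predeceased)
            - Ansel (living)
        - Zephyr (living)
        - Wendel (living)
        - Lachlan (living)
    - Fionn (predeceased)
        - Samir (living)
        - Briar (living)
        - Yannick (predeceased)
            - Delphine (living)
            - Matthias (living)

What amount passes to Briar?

Briar receives $45,000.

Wren takes one-half of $1,080,000 = $540,000. The remaining $540,000 passes to the descendants.
No child survives, so the initial division is made at the grandchildren's generation.
The descendants' portion ($540,000) is divided into 12 shares of $45,000: Tamsin, Linnea, Bilal, Amira, Petra, Zephyr, Wendel, Lachlan, Samir, and Briar each take $45,000; Joaquin's $45,000 share passes to Joaquin's issue; Yannick's $45,000 share passes to Yannick's issue.
Joaquin's share ($45,000) passes entirely to Ansel.
Yannick's share ($45,000) is divided into 2 shares of $22,500: Delphine and Matthias each take $22,500.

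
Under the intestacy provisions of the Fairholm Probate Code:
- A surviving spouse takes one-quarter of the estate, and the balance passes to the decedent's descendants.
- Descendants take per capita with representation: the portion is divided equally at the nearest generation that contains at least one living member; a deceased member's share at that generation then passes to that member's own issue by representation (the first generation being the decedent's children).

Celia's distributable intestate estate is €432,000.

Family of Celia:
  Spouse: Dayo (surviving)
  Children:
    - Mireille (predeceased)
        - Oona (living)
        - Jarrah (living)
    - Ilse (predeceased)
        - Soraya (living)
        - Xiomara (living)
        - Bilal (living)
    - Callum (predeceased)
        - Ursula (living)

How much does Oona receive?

Dayo takes one-quarter of €432,000 = €108,000. The remaining €324,000 passes to the descendants.
No child survives, so the initial division is made at the grandchildren's generation.
The descendants' portion (€324,000) is divided into 6 shares of €54,000: Oona, Jarrah, Soraya, Xiomara, Bilal, and Ursula each take €54,000.

Oona receives €54,000.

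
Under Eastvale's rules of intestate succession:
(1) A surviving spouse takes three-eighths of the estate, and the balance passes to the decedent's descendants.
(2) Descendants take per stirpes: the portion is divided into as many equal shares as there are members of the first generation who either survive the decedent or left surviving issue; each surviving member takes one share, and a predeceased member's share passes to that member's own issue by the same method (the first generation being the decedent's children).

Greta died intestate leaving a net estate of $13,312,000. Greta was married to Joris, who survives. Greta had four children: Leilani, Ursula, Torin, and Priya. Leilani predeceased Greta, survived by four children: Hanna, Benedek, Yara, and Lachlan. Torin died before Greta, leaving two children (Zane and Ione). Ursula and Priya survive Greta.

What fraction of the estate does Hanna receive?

Joris takes three-eighths of $13,312,000 = $4,992,000. The remaining $8,320,000 passes to the descendants.
The descendants' portion ($8,320,000) is divided into 4 shares of $2,080,000: Ursula and Priya each take $2,080,000; Leilani's $2,080,000 share passes to Leilani's issue; Torin's $2,080,000 share passes to Torin's issue.
Leilani's share ($2,080,000) is divided into 4 shares of $520,000: Hanna, Benedek, Yara, and Lachlan each take $520,000.
Torin's share ($2,080,000) is divided into 2 shares of $1,040,000: Zane and Ione each take $1,040,000.

Hanna receives 5/128 of the estate.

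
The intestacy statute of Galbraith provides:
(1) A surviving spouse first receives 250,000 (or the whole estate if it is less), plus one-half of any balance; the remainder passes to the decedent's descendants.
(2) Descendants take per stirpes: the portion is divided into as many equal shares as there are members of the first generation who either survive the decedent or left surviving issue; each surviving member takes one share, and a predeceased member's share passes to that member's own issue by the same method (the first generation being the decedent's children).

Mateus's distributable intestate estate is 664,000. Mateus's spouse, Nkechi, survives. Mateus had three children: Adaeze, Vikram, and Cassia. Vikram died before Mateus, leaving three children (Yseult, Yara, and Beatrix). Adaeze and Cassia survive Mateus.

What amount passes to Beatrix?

Nkechi first takes 250,000, leaving a balance of 414,000. Nkechi then takes one-half of the balance (207,000), for a total of 457,000. The remaining 207,000 passes to the descendants.
The descendants' portion (207,000) is divided into 3 shares of 69,000: Adaeze and Cassia each take 69,000; Vikram's 69,000 share passes to Vikram's issue.
Vikram's share (69,000) is divided into 3 shares of 23,000: Yseult, Yara, and Beatrix each take 23,000.

Beatrix receives 23,000.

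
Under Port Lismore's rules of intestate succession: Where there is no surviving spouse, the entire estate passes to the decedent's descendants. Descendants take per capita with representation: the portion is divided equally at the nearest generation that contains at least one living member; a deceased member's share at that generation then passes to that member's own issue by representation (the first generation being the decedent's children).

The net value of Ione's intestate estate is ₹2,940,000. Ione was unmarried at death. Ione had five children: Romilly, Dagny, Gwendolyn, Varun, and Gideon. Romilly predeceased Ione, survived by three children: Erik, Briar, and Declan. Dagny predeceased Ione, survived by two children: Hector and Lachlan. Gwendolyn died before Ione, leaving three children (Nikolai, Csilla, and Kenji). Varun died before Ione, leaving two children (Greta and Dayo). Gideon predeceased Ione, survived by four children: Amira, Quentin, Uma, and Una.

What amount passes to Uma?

Uma receives ₹210,000.

The entire ₹2,940,000 passes to the descendants.
No child survives, so the initial division is made at the grandchildren's generation.
That amount (₹2,940,000) is divided into 14 shares of ₹210,000: Erik, Briar, Declan, Hector, Lachlan, Nikolai, Csilla, Kenji, Greta, Dayo, Amira, Quentin, Uma, and Una each take ₹210,000.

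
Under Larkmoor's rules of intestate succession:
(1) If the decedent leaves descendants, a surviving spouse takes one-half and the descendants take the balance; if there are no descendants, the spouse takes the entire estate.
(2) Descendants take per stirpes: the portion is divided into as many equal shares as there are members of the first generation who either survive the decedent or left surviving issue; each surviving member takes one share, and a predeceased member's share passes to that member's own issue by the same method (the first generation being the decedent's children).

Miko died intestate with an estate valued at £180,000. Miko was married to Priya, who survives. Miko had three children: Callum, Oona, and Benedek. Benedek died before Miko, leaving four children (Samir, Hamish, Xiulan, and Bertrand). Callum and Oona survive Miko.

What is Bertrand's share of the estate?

Priya takes one-half of £180,000 = £90,000. The remaining £90,000 passes to the descendants.
The descendants' portion (£90,000) is divided into 3 shares of £30,000: Callum and Oona each take £30,000; Benedek's £30,000 share passes to Benedek's issue.
Benedek's share (£30,000) is divided into 4 shares of £7,500: Samir, Hamish, Xiulan, and Bertrand each take £7,500.

Bertrand receives £7,500.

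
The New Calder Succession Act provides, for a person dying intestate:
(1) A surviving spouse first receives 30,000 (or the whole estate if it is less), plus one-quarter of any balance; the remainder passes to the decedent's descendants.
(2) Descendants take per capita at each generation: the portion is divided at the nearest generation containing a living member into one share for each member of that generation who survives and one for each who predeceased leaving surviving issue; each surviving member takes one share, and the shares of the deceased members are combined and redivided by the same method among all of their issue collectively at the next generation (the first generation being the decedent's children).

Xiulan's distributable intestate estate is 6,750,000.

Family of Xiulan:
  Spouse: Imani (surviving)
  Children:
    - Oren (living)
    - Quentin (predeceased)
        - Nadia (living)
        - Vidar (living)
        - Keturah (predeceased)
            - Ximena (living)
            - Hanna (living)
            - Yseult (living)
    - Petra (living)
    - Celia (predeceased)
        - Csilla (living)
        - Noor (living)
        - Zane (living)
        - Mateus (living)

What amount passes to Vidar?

Imani first takes 30,000, leaving a balance of 6,720,000. Imani then takes one-quarter of the balance (1,680,000), for a total of 1,710,000. The remaining 5,040,000 passes to the descendants.
The descendants' portion (5,040,000) is divided at the children's generation into 4 shares of 1,260,000. Oren and Petra each take 1,260,000. The 2 shares of the deceased (Quentin and Celia) are combined into a pool of 2,520,000.
That pool (2,520,000) is divided at the grandchildren's generation into 7 shares of 360,000. Nadia, Vidar, Csilla, Noor, Zane, and Mateus each take 360,000. The remaining share for the deceased Keturah (360,000) is carried to the next generation.
That pool (360,000) is divided at the great-grandchildren's generation equally among Ximena, Hanna, and Yseult: 120,000 each.

Vidar receives 360,000.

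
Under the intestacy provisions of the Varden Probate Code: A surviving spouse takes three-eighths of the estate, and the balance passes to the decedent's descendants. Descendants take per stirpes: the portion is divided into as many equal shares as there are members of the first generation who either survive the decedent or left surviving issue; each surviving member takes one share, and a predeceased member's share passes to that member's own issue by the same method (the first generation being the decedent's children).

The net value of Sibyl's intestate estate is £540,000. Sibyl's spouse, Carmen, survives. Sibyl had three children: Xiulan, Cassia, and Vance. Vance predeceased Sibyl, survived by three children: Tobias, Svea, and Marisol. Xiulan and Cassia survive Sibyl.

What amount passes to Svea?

Carmen takes three-eighths of £540,000 = £202,500. The remaining £337,500 passes to the descendants.
The descendants' portion (£337,500) is divided into 3 shares of £112,500: Xiulan and Cassia each take £112,500; Vance's £112,500 share passes to Vance's issue.
Vance's share (£112,500) is divided into 3 shares of £37,500: Tobias, Svea, and Marisol each take £37,500.

Svea receives £37,500.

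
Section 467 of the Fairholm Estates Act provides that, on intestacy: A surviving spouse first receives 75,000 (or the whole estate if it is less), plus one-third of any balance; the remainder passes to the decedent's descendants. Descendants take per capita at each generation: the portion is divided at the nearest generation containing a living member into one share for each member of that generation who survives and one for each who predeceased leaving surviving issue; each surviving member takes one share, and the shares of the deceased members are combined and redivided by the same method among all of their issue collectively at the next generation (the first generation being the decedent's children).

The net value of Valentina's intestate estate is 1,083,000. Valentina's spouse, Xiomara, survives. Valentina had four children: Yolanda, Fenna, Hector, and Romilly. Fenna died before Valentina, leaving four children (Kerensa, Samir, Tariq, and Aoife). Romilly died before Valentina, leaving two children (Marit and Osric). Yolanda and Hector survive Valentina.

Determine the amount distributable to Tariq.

Xiomara first takes 75,000, leaving a balance of 1,008,000. Xiomara then takes one-third of the balance (336,000), for a total of 411,000. The remaining 672,000 passes to the descendants.
The descendants' portion (672,000) is divided at the children's generation into 4 shares of 168,000. Yolanda and Hector each take 168,000. The 2 shares of the deceased (Fenna and Romilly) are combined into a pool of 336,000.
That pool (336,000) is divided at the grandchildren's generation equally among Kerensa, Samir, Tariq, Aoife, Marit, and Osric: 56,000 each.

Tariq receives 56,000.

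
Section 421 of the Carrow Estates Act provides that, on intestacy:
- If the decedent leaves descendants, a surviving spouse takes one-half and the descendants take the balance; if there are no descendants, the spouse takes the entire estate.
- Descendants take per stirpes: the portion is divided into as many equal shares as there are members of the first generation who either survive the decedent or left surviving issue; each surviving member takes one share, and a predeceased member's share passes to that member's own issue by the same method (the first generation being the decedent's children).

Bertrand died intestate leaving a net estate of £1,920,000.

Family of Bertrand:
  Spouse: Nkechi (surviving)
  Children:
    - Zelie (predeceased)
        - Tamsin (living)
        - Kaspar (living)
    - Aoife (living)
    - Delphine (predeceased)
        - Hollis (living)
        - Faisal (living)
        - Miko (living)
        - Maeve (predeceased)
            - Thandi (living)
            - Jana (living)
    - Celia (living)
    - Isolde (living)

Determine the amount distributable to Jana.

Nkechi takes one-half of £1,920,000 = £960,000. The remaining £960,000 passes to the descendants.
The descendants' portion (£960,000) is divided into 5 shares of £192,000: Aoife, Celia, and Isolde each take £192,000; Zelie's £192,000 share passes to Zelie's issue; Delphine's £192,000 share passes to Delphine's issue.
Zelie's share (£192,000) is divided into 2 shares of £96,000: Tamsin and Kaspar each take £96,000.
Delphine's share (£192,000) is divided into 4 shares of £48,000: Hollis, Faisal, and Miko each take £48,000; Maeve's £48,000 share passes to Maeve's issue.
Maeve's share (£48,000) is divided into 2 shares of £24,000: Thandi and Jana each take £24,000.

Jana receives £24,000.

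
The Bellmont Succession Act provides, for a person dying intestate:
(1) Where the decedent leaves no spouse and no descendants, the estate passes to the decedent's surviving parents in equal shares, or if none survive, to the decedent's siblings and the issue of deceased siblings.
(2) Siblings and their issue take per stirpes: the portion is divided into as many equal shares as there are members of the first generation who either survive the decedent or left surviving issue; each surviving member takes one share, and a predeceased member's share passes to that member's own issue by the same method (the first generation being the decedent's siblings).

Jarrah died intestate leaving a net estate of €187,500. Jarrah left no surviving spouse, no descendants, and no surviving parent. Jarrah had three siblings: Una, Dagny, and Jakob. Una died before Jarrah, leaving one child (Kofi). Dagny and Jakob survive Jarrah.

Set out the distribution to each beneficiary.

The entire €187,500 passes to the siblings and their issue.
That amount (€187,500) is divided into 3 shares of €62,500: Dagny and Jakob each take €62,500; Una's €62,500 share passes to Una's issue.
Una's share (€62,500) passes entirely to Kofi.

Kofi: €62,500; Dagny: €62,500; Jakob: €62,500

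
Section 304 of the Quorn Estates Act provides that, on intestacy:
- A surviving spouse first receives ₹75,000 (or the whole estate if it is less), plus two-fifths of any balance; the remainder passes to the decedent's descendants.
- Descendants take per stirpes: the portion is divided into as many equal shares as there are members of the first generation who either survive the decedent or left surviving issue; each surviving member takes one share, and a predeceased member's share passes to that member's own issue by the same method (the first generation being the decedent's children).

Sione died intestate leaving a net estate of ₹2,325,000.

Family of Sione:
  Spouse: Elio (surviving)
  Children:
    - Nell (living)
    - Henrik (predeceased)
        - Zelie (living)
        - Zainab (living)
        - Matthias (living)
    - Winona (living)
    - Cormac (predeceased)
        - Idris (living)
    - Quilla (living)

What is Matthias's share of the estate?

Matthias receives ₹90,000.

Elio first takes ₹75,000, leaving a balance of ₹2,250,000. Elio then takes two-fifths of the balance (₹900,000), for a total of ₹975,000. The remaining ₹1,350,000 passes to the descendants.
The descendants' portion (₹1,350,000) is divided into 5 shares of ₹270,000: Nell, Winona, and Quilla each take ₹270,000; Henrik's ₹270,000 share passes to Henrik's issue; Cormac's ₹270,000 share passes to Cormac's issue.
Henrik's share (₹270,000) is divided into 3 shares of ₹90,000: Zelie, Zainab, and Matthias each take ₹90,000.
Cormac's share (₹270,000) passes entirely to Idris.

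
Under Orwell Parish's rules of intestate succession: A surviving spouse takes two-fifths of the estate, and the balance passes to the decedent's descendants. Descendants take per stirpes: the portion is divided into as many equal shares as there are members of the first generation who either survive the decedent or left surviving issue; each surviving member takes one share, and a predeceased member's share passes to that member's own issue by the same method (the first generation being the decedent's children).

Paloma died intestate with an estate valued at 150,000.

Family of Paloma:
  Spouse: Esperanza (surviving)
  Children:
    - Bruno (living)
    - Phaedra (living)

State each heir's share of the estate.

Esperanza: 60,000; Bruno: 45,000; Phaedra: 45,000

Esperanza takes two-fifths of 150,000 = 60,000. The remaining 90,000 passes to the descendants.
The descendants' portion (90,000) is divided into 2 shares of 45,000: Bruno and Phaedra each take 45,000.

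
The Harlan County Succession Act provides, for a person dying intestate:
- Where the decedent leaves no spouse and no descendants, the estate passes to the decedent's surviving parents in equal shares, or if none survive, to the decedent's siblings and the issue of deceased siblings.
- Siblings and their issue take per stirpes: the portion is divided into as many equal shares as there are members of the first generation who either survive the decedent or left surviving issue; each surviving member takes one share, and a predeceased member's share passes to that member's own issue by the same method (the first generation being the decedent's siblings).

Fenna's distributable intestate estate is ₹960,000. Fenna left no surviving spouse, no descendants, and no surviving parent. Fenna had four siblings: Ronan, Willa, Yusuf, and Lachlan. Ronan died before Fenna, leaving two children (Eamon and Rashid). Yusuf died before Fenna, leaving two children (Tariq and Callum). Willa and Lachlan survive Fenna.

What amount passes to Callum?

The entire ₹960,000 passes to the siblings and their issue.
That amount (₹960,000) is divided into 4 shares of ₹240,000: Willa and Lachlan each take ₹240,000; Ronan's ₹240,000 share passes to Ronan's issue; Yusuf's ₹240,000 share passes to Yusuf's issue.
Ronan's share (₹240,000) is divided into 2 shares of ₹120,000: Eamon and Rashid each take ₹120,000.
Yusuf's share (₹240,000) is divided into 2 shares of ₹120,000: Tariq and Callum each take ₹120,000.

Callum receives ₹120,000.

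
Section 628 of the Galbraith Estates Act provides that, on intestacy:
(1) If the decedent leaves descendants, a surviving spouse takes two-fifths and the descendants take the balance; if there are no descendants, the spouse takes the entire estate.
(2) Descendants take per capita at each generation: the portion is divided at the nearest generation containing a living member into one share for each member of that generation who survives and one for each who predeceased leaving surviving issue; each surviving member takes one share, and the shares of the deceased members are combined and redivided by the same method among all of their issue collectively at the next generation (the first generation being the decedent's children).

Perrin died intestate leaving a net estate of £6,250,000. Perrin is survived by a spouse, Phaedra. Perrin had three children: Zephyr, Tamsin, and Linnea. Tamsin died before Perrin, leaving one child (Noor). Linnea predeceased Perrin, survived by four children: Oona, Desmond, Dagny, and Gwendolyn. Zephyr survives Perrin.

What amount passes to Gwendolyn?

Phaedra takes two-fifths of £6,250,000 = £2,500,000. The remaining £3,750,000 passes to the descendants.
The descendants' portion (£3,750,000) is divided at the children's generation into 3 shares of £1,250,000. Zephyr takes £1,250,000. The 2 shares of the deceased (Tamsin and Linnea) are combined into a pool of £2,500,000.
That pool (£2,500,000) is divided at the grandchildren's generation equally among Noor, Oona, Desmond, Dagny, and Gwendolyn: £500,000 each.

Gwendolyn receives £500,000.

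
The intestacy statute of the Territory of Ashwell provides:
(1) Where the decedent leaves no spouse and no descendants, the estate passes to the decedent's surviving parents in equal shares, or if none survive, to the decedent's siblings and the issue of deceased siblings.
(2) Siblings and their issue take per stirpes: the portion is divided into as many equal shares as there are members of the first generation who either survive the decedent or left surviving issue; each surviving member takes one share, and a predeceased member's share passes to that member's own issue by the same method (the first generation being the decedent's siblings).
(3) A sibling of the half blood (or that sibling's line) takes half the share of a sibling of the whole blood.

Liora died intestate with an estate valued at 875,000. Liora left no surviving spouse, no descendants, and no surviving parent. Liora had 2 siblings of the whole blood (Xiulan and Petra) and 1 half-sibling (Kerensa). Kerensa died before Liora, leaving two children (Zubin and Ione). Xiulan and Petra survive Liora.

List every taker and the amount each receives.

The entire 875,000 passes to the siblings and their issue.
Counting each half-blood sibling's line as half a unit, there are 5/2 units in 875,000, so one unit is 350,000. Whole-blood lines (Xiulan and Petra) take 350,000 each; half-blood lines (Kerensa) take 175,000 each.
Kerensa's share (175,000) is divided into 2 shares of 87,500: Zubin and Ione each take 87,500.

Xiulan: 350,000; Zubin: 87,500; Ione: 87,500; Petra: 350,000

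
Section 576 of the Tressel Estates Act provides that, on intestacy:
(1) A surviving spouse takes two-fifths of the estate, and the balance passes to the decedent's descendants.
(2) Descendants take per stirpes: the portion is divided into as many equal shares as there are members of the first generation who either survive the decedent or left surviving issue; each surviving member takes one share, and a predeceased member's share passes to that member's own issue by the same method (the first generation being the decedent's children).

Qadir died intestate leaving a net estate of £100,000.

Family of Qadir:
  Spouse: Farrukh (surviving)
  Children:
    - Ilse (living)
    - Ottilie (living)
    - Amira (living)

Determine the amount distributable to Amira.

Farrukh takes two-fifths of £100,000 = £40,000. The remaining £60,000 passes to the descendants.
The descendants' portion (£60,000) is divided into 3 shares of £20,000: Ilse, Ottilie, and Amira each take £20,000.

Amira receives £20,000.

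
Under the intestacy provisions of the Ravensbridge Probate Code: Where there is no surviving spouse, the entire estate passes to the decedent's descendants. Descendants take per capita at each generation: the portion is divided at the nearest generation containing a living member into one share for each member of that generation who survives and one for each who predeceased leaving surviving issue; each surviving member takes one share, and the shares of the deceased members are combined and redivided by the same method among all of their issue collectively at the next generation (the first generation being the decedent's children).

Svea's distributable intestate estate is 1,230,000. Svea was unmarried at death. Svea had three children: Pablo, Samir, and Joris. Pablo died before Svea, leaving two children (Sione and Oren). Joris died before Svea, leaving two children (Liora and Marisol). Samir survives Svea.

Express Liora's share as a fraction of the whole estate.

Liora receives 1/6 of the estate.

The entire 1,230,000 passes to the descendants.
That amount (1,230,000) is divided at the children's generation into 3 shares of 410,000. Samir takes 410,000. The 2 shares of the deceased (Pablo and Joris) are combined into a pool of 820,000.
That pool (820,000) is divided at the grandchildren's generation equally among Sione, Oren, Liora, and Marisol: 205,000 each.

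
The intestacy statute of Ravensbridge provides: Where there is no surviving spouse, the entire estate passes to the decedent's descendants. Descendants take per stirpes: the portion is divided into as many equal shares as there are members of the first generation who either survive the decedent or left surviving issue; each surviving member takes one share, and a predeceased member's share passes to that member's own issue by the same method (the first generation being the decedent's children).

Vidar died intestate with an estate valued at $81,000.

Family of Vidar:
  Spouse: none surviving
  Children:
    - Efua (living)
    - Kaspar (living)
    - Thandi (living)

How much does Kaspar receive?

The entire $81,000 passes to the descendants.
That amount ($81,000) is divided into 3 shares of $27,000: Efua, Kaspar, and Thandi each take $27,000.

Kaspar receives $27,000.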